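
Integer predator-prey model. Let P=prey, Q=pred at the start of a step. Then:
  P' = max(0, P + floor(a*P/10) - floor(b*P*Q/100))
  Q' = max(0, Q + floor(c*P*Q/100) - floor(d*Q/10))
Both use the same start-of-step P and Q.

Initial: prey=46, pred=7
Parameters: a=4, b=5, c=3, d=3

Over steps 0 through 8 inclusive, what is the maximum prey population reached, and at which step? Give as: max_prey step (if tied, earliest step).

Step 1: prey: 46+18-16=48; pred: 7+9-2=14
Step 2: prey: 48+19-33=34; pred: 14+20-4=30
Step 3: prey: 34+13-51=0; pred: 30+30-9=51
Step 4: prey: 0+0-0=0; pred: 51+0-15=36
Step 5: prey: 0+0-0=0; pred: 36+0-10=26
Step 6: prey: 0+0-0=0; pred: 26+0-7=19
Step 7: prey: 0+0-0=0; pred: 19+0-5=14
Step 8: prey: 0+0-0=0; pred: 14+0-4=10
Max prey = 48 at step 1

Answer: 48 1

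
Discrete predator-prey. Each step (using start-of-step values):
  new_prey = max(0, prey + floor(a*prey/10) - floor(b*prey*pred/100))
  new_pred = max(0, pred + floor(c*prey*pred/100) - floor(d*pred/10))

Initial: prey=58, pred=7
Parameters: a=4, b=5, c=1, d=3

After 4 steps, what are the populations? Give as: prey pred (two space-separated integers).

Answer: 30 18

Derivation:
Step 1: prey: 58+23-20=61; pred: 7+4-2=9
Step 2: prey: 61+24-27=58; pred: 9+5-2=12
Step 3: prey: 58+23-34=47; pred: 12+6-3=15
Step 4: prey: 47+18-35=30; pred: 15+7-4=18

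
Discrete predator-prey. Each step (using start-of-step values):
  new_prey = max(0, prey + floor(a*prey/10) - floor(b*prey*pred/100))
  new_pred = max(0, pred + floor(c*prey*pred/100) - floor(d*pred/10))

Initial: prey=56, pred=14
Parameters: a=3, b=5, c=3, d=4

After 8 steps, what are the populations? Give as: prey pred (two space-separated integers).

Answer: 0 3

Derivation:
Step 1: prey: 56+16-39=33; pred: 14+23-5=32
Step 2: prey: 33+9-52=0; pred: 32+31-12=51
Step 3: prey: 0+0-0=0; pred: 51+0-20=31
Step 4: prey: 0+0-0=0; pred: 31+0-12=19
Step 5: prey: 0+0-0=0; pred: 19+0-7=12
Step 6: prey: 0+0-0=0; pred: 12+0-4=8
Step 7: prey: 0+0-0=0; pred: 8+0-3=5
Step 8: prey: 0+0-0=0; pred: 5+0-2=3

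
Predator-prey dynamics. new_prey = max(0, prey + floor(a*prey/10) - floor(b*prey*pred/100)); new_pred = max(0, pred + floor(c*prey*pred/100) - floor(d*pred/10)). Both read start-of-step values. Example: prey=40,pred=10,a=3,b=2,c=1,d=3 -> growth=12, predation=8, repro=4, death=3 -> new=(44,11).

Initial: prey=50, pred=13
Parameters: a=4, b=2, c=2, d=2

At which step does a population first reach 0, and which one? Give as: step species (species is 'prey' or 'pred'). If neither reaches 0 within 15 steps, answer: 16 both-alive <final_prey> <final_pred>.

Answer: 4 prey

Derivation:
Step 1: prey: 50+20-13=57; pred: 13+13-2=24
Step 2: prey: 57+22-27=52; pred: 24+27-4=47
Step 3: prey: 52+20-48=24; pred: 47+48-9=86
Step 4: prey: 24+9-41=0; pred: 86+41-17=110
First extinction: prey at step 4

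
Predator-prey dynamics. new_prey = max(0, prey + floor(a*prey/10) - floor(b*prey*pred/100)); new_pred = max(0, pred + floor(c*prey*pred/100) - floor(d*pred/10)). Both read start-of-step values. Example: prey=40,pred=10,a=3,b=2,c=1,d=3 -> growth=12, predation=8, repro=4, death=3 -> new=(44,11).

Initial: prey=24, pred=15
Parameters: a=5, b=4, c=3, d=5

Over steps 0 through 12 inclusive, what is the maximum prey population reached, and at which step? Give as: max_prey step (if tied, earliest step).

Answer: 40 12

Derivation:
Step 1: prey: 24+12-14=22; pred: 15+10-7=18
Step 2: prey: 22+11-15=18; pred: 18+11-9=20
Step 3: prey: 18+9-14=13; pred: 20+10-10=20
Step 4: prey: 13+6-10=9; pred: 20+7-10=17
Step 5: prey: 9+4-6=7; pred: 17+4-8=13
Step 6: prey: 7+3-3=7; pred: 13+2-6=9
Step 7: prey: 7+3-2=8; pred: 9+1-4=6
Step 8: prey: 8+4-1=11; pred: 6+1-3=4
Step 9: prey: 11+5-1=15; pred: 4+1-2=3
Step 10: prey: 15+7-1=21; pred: 3+1-1=3
Step 11: prey: 21+10-2=29; pred: 3+1-1=3
Step 12: prey: 29+14-3=40; pred: 3+2-1=4
Max prey = 40 at step 12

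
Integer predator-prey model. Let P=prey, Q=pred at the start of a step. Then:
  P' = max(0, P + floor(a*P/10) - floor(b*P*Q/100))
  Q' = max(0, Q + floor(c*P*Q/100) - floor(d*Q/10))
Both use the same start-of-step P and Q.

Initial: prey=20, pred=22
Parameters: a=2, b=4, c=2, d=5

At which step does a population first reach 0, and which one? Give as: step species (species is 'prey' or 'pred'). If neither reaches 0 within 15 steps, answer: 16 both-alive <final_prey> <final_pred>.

Step 1: prey: 20+4-17=7; pred: 22+8-11=19
Step 2: prey: 7+1-5=3; pred: 19+2-9=12
Step 3: prey: 3+0-1=2; pred: 12+0-6=6
Step 4: prey: 2+0-0=2; pred: 6+0-3=3
Step 5: prey: 2+0-0=2; pred: 3+0-1=2
Step 6: prey: 2+0-0=2; pred: 2+0-1=1
Step 7: prey: 2+0-0=2; pred: 1+0-0=1
Steps 8-15: state stable at prey=2, pred=1 (no change)
No extinction within 15 steps

Answer: 16 both-alive 2 1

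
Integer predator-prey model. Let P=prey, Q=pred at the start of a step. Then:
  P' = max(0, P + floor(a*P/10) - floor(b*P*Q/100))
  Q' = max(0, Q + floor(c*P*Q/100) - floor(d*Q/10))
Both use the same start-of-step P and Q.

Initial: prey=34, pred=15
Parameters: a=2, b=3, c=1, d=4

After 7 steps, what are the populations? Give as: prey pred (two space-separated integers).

Step 1: prey: 34+6-15=25; pred: 15+5-6=14
Step 2: prey: 25+5-10=20; pred: 14+3-5=12
Step 3: prey: 20+4-7=17; pred: 12+2-4=10
Step 4: prey: 17+3-5=15; pred: 10+1-4=7
Step 5: prey: 15+3-3=15; pred: 7+1-2=6
Step 6: prey: 15+3-2=16; pred: 6+0-2=4
Step 7: prey: 16+3-1=18; pred: 4+0-1=3

Answer: 18 3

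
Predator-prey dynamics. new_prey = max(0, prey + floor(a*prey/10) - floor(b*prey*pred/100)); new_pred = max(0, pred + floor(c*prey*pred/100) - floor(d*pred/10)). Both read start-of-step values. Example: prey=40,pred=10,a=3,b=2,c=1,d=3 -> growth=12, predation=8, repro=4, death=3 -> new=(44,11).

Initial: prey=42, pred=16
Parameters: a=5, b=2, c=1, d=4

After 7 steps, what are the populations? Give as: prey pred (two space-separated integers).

Answer: 31 54

Derivation:
Step 1: prey: 42+21-13=50; pred: 16+6-6=16
Step 2: prey: 50+25-16=59; pred: 16+8-6=18
Step 3: prey: 59+29-21=67; pred: 18+10-7=21
Step 4: prey: 67+33-28=72; pred: 21+14-8=27
Step 5: prey: 72+36-38=70; pred: 27+19-10=36
Step 6: prey: 70+35-50=55; pred: 36+25-14=47
Step 7: prey: 55+27-51=31; pred: 47+25-18=54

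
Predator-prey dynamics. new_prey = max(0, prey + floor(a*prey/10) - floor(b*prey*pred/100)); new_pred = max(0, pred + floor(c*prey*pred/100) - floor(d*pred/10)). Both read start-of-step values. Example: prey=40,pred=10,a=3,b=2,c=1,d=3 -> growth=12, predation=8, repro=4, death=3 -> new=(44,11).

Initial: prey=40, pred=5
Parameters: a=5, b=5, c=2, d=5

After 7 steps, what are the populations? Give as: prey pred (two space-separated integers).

Step 1: prey: 40+20-10=50; pred: 5+4-2=7
Step 2: prey: 50+25-17=58; pred: 7+7-3=11
Step 3: prey: 58+29-31=56; pred: 11+12-5=18
Step 4: prey: 56+28-50=34; pred: 18+20-9=29
Step 5: prey: 34+17-49=2; pred: 29+19-14=34
Step 6: prey: 2+1-3=0; pred: 34+1-17=18
Step 7: prey: 0+0-0=0; pred: 18+0-9=9

Answer: 0 9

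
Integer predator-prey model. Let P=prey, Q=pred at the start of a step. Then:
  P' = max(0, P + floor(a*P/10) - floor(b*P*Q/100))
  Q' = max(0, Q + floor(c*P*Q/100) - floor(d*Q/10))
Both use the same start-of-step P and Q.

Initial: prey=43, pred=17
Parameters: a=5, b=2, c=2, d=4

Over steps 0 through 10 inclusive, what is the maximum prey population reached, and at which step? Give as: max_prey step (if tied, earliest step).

Step 1: prey: 43+21-14=50; pred: 17+14-6=25
Step 2: prey: 50+25-25=50; pred: 25+25-10=40
Step 3: prey: 50+25-40=35; pred: 40+40-16=64
Step 4: prey: 35+17-44=8; pred: 64+44-25=83
Step 5: prey: 8+4-13=0; pred: 83+13-33=63
Step 6: prey: 0+0-0=0; pred: 63+0-25=38
Step 7: prey: 0+0-0=0; pred: 38+0-15=23
Step 8: prey: 0+0-0=0; pred: 23+0-9=14
Step 9: prey: 0+0-0=0; pred: 14+0-5=9
Step 10: prey: 0+0-0=0; pred: 9+0-3=6
Max prey = 50 at step 1

Answer: 50 1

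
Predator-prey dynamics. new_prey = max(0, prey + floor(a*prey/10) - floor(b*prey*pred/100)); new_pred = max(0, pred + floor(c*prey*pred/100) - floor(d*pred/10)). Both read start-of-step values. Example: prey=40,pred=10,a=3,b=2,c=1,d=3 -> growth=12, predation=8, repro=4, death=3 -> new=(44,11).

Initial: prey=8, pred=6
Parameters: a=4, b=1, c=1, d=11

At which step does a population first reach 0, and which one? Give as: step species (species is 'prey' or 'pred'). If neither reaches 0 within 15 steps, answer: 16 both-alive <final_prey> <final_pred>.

Step 1: prey: 8+3-0=11; pred: 6+0-6=0
First extinction: pred at step 1

Answer: 1 pred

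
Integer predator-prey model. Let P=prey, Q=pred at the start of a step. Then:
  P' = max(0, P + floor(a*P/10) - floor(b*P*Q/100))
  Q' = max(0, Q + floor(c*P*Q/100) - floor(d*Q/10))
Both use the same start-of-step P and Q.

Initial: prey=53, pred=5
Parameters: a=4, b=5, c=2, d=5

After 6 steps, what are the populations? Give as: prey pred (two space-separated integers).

Answer: 0 12

Derivation:
Step 1: prey: 53+21-13=61; pred: 5+5-2=8
Step 2: prey: 61+24-24=61; pred: 8+9-4=13
Step 3: prey: 61+24-39=46; pred: 13+15-6=22
Step 4: prey: 46+18-50=14; pred: 22+20-11=31
Step 5: prey: 14+5-21=0; pred: 31+8-15=24
Step 6: prey: 0+0-0=0; pred: 24+0-12=12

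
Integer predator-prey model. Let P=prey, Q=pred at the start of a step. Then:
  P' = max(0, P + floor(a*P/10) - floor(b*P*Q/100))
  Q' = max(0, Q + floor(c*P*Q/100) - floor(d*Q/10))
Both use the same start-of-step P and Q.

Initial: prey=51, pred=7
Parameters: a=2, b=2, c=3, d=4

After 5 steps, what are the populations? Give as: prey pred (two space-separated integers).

Step 1: prey: 51+10-7=54; pred: 7+10-2=15
Step 2: prey: 54+10-16=48; pred: 15+24-6=33
Step 3: prey: 48+9-31=26; pred: 33+47-13=67
Step 4: prey: 26+5-34=0; pred: 67+52-26=93
Step 5: prey: 0+0-0=0; pred: 93+0-37=56

Answer: 0 56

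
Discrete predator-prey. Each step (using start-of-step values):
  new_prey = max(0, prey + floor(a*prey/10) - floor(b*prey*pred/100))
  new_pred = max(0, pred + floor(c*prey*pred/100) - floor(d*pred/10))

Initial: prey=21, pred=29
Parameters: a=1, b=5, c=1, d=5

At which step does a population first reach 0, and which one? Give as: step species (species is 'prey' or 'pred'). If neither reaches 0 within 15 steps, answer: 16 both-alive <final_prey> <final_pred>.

Step 1: prey: 21+2-30=0; pred: 29+6-14=21
First extinction: prey at step 1

Answer: 1 prey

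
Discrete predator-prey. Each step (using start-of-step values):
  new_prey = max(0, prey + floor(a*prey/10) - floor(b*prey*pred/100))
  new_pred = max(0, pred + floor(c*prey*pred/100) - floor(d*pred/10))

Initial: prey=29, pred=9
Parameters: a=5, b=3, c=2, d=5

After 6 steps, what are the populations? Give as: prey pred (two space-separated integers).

Answer: 17 47

Derivation:
Step 1: prey: 29+14-7=36; pred: 9+5-4=10
Step 2: prey: 36+18-10=44; pred: 10+7-5=12
Step 3: prey: 44+22-15=51; pred: 12+10-6=16
Step 4: prey: 51+25-24=52; pred: 16+16-8=24
Step 5: prey: 52+26-37=41; pred: 24+24-12=36
Step 6: prey: 41+20-44=17; pred: 36+29-18=47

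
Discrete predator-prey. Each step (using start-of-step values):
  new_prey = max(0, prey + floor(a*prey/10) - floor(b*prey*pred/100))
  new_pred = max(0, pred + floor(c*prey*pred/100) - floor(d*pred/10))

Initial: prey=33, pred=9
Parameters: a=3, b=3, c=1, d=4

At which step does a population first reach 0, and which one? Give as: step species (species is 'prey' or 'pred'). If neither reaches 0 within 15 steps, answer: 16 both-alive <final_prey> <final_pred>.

Answer: 16 both-alive 27 13

Derivation:
Step 1: prey: 33+9-8=34; pred: 9+2-3=8
Step 2: prey: 34+10-8=36; pred: 8+2-3=7
Step 3: prey: 36+10-7=39; pred: 7+2-2=7
Step 4: prey: 39+11-8=42; pred: 7+2-2=7
Step 5: prey: 42+12-8=46; pred: 7+2-2=7
Step 6: prey: 46+13-9=50; pred: 7+3-2=8
Step 7: prey: 50+15-12=53; pred: 8+4-3=9
Step 8: prey: 53+15-14=54; pred: 9+4-3=10
Step 9: prey: 54+16-16=54; pred: 10+5-4=11
Step 10: prey: 54+16-17=53; pred: 11+5-4=12
Step 11: prey: 53+15-19=49; pred: 12+6-4=14
Step 12: prey: 49+14-20=43; pred: 14+6-5=15
Step 13: prey: 43+12-19=36; pred: 15+6-6=15
Step 14: prey: 36+10-16=30; pred: 15+5-6=14
Step 15: prey: 30+9-12=27; pred: 14+4-5=13
No extinction within 15 steps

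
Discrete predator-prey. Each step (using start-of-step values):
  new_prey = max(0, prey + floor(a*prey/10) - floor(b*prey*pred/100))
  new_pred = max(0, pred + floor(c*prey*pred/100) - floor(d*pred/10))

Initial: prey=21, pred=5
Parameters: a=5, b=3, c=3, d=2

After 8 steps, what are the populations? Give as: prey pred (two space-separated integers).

Step 1: prey: 21+10-3=28; pred: 5+3-1=7
Step 2: prey: 28+14-5=37; pred: 7+5-1=11
Step 3: prey: 37+18-12=43; pred: 11+12-2=21
Step 4: prey: 43+21-27=37; pred: 21+27-4=44
Step 5: prey: 37+18-48=7; pred: 44+48-8=84
Step 6: prey: 7+3-17=0; pred: 84+17-16=85
Step 7: prey: 0+0-0=0; pred: 85+0-17=68
Step 8: prey: 0+0-0=0; pred: 68+0-13=55

Answer: 0 55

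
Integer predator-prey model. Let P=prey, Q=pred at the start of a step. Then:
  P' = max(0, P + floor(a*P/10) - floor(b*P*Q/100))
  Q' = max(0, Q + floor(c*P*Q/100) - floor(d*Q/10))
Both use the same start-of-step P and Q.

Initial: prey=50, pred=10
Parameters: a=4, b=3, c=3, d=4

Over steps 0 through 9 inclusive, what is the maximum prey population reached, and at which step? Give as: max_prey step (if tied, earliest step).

Step 1: prey: 50+20-15=55; pred: 10+15-4=21
Step 2: prey: 55+22-34=43; pred: 21+34-8=47
Step 3: prey: 43+17-60=0; pred: 47+60-18=89
Step 4: prey: 0+0-0=0; pred: 89+0-35=54
Step 5: prey: 0+0-0=0; pred: 54+0-21=33
Step 6: prey: 0+0-0=0; pred: 33+0-13=20
Step 7: prey: 0+0-0=0; pred: 20+0-8=12
Step 8: prey: 0+0-0=0; pred: 12+0-4=8
Step 9: prey: 0+0-0=0; pred: 8+0-3=5
Max prey = 55 at step 1

Answer: 55 1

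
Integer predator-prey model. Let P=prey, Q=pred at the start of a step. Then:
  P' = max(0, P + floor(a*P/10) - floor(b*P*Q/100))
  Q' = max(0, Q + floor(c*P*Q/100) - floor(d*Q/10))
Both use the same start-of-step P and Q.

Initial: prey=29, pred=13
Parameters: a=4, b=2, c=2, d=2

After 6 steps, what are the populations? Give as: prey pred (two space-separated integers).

Step 1: prey: 29+11-7=33; pred: 13+7-2=18
Step 2: prey: 33+13-11=35; pred: 18+11-3=26
Step 3: prey: 35+14-18=31; pred: 26+18-5=39
Step 4: prey: 31+12-24=19; pred: 39+24-7=56
Step 5: prey: 19+7-21=5; pred: 56+21-11=66
Step 6: prey: 5+2-6=1; pred: 66+6-13=59

Answer: 1 59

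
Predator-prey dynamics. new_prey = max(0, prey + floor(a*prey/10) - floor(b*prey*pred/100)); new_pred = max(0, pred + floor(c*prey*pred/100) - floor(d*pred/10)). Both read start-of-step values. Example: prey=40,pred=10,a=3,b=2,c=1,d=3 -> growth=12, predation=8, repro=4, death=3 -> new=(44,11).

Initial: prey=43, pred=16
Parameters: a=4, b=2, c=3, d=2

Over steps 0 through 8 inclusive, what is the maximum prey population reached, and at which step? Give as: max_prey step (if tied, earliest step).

Answer: 47 1

Derivation:
Step 1: prey: 43+17-13=47; pred: 16+20-3=33
Step 2: prey: 47+18-31=34; pred: 33+46-6=73
Step 3: prey: 34+13-49=0; pred: 73+74-14=133
Step 4: prey: 0+0-0=0; pred: 133+0-26=107
Step 5: prey: 0+0-0=0; pred: 107+0-21=86
Step 6: prey: 0+0-0=0; pred: 86+0-17=69
Step 7: prey: 0+0-0=0; pred: 69+0-13=56
Step 8: prey: 0+0-0=0; pred: 56+0-11=45
Max prey = 47 at step 1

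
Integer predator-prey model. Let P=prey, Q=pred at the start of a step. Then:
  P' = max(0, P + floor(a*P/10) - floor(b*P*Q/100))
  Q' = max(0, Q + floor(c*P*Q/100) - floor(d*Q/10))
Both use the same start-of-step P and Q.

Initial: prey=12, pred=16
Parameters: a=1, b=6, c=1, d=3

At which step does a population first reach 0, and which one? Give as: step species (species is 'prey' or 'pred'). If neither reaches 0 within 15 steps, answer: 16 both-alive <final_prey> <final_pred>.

Answer: 16 both-alive 1 3

Derivation:
Step 1: prey: 12+1-11=2; pred: 16+1-4=13
Step 2: prey: 2+0-1=1; pred: 13+0-3=10
Step 3: prey: 1+0-0=1; pred: 10+0-3=7
Step 4: prey: 1+0-0=1; pred: 7+0-2=5
Step 5: prey: 1+0-0=1; pred: 5+0-1=4
Step 6: prey: 1+0-0=1; pred: 4+0-1=3
Step 7: prey: 1+0-0=1; pred: 3+0-0=3
Steps 8-15: state stable at prey=1, pred=3 (no change)
No extinction within 15 steps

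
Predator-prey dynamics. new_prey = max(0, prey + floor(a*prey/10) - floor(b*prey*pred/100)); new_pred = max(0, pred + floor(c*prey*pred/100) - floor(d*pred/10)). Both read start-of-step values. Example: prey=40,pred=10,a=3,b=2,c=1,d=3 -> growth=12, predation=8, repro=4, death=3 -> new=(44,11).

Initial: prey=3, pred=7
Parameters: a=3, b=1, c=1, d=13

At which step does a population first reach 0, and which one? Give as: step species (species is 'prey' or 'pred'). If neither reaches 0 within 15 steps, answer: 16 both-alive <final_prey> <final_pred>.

Step 1: prey: 3+0-0=3; pred: 7+0-9=0
First extinction: pred at step 1

Answer: 1 pred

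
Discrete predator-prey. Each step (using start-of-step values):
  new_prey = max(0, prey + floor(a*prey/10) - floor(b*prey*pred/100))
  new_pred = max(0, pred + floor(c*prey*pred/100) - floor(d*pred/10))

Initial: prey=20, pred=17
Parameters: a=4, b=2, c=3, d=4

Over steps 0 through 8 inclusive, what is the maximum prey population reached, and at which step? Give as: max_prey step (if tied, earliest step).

Step 1: prey: 20+8-6=22; pred: 17+10-6=21
Step 2: prey: 22+8-9=21; pred: 21+13-8=26
Step 3: prey: 21+8-10=19; pred: 26+16-10=32
Step 4: prey: 19+7-12=14; pred: 32+18-12=38
Step 5: prey: 14+5-10=9; pred: 38+15-15=38
Step 6: prey: 9+3-6=6; pred: 38+10-15=33
Step 7: prey: 6+2-3=5; pred: 33+5-13=25
Step 8: prey: 5+2-2=5; pred: 25+3-10=18
Max prey = 22 at step 1

Answer: 22 1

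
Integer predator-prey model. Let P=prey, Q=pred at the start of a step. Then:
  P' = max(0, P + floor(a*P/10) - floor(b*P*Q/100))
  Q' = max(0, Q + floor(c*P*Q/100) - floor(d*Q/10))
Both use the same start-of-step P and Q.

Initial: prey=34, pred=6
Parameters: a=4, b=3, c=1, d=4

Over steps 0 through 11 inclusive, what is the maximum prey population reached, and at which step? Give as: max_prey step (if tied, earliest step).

Step 1: prey: 34+13-6=41; pred: 6+2-2=6
Step 2: prey: 41+16-7=50; pred: 6+2-2=6
Step 3: prey: 50+20-9=61; pred: 6+3-2=7
Step 4: prey: 61+24-12=73; pred: 7+4-2=9
Step 5: prey: 73+29-19=83; pred: 9+6-3=12
Step 6: prey: 83+33-29=87; pred: 12+9-4=17
Step 7: prey: 87+34-44=77; pred: 17+14-6=25
Step 8: prey: 77+30-57=50; pred: 25+19-10=34
Step 9: prey: 50+20-51=19; pred: 34+17-13=38
Step 10: prey: 19+7-21=5; pred: 38+7-15=30
Step 11: prey: 5+2-4=3; pred: 30+1-12=19
Max prey = 87 at step 6

Answer: 87 6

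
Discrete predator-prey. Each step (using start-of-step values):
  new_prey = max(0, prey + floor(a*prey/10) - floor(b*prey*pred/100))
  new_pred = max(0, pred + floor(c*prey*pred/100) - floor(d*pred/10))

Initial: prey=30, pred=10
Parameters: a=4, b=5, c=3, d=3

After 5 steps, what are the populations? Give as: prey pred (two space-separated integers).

Step 1: prey: 30+12-15=27; pred: 10+9-3=16
Step 2: prey: 27+10-21=16; pred: 16+12-4=24
Step 3: prey: 16+6-19=3; pred: 24+11-7=28
Step 4: prey: 3+1-4=0; pred: 28+2-8=22
Step 5: prey: 0+0-0=0; pred: 22+0-6=16

Answer: 0 16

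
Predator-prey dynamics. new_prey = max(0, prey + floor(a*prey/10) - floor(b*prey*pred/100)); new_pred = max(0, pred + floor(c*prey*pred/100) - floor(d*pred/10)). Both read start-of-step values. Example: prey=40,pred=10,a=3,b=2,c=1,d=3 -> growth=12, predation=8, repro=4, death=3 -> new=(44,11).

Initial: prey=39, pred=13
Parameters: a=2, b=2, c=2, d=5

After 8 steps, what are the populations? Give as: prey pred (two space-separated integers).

Step 1: prey: 39+7-10=36; pred: 13+10-6=17
Step 2: prey: 36+7-12=31; pred: 17+12-8=21
Step 3: prey: 31+6-13=24; pred: 21+13-10=24
Step 4: prey: 24+4-11=17; pred: 24+11-12=23
Step 5: prey: 17+3-7=13; pred: 23+7-11=19
Step 6: prey: 13+2-4=11; pred: 19+4-9=14
Step 7: prey: 11+2-3=10; pred: 14+3-7=10
Step 8: prey: 10+2-2=10; pred: 10+2-5=7

Answer: 10 7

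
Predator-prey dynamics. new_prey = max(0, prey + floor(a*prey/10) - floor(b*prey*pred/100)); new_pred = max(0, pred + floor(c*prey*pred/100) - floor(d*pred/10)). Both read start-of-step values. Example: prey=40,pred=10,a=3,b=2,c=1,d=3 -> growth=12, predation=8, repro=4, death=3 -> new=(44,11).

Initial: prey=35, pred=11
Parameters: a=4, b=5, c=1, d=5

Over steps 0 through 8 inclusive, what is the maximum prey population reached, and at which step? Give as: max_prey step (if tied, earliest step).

Answer: 79 8

Derivation:
Step 1: prey: 35+14-19=30; pred: 11+3-5=9
Step 2: prey: 30+12-13=29; pred: 9+2-4=7
Step 3: prey: 29+11-10=30; pred: 7+2-3=6
Step 4: prey: 30+12-9=33; pred: 6+1-3=4
Step 5: prey: 33+13-6=40; pred: 4+1-2=3
Step 6: prey: 40+16-6=50; pred: 3+1-1=3
Step 7: prey: 50+20-7=63; pred: 3+1-1=3
Step 8: prey: 63+25-9=79; pred: 3+1-1=3
Max prey = 79 at step 8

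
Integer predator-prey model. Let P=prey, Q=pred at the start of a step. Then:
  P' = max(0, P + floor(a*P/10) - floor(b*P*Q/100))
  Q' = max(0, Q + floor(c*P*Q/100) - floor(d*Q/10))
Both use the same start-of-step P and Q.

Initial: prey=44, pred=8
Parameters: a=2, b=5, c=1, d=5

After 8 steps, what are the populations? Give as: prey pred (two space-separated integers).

Answer: 42 1

Derivation:
Step 1: prey: 44+8-17=35; pred: 8+3-4=7
Step 2: prey: 35+7-12=30; pred: 7+2-3=6
Step 3: prey: 30+6-9=27; pred: 6+1-3=4
Step 4: prey: 27+5-5=27; pred: 4+1-2=3
Step 5: prey: 27+5-4=28; pred: 3+0-1=2
Step 6: prey: 28+5-2=31; pred: 2+0-1=1
Step 7: prey: 31+6-1=36; pred: 1+0-0=1
Step 8: prey: 36+7-1=42; pred: 1+0-0=1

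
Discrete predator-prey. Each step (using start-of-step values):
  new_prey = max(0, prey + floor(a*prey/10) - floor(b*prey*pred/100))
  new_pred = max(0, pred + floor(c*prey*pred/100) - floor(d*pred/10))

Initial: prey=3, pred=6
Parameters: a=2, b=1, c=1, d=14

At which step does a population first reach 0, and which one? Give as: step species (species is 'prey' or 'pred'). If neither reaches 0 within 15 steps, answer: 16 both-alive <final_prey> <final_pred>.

Step 1: prey: 3+0-0=3; pred: 6+0-8=0
First extinction: pred at step 1

Answer: 1 pred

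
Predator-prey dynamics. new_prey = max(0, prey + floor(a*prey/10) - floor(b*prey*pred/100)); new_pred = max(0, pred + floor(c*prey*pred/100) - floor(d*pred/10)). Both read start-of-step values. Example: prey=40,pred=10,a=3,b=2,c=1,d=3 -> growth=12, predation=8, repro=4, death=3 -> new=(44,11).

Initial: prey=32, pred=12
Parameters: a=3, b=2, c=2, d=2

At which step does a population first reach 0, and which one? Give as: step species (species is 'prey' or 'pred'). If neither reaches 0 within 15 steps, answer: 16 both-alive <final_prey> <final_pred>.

Answer: 16 both-alive 1 8

Derivation:
Step 1: prey: 32+9-7=34; pred: 12+7-2=17
Step 2: prey: 34+10-11=33; pred: 17+11-3=25
Step 3: prey: 33+9-16=26; pred: 25+16-5=36
Step 4: prey: 26+7-18=15; pred: 36+18-7=47
Step 5: prey: 15+4-14=5; pred: 47+14-9=52
Step 6: prey: 5+1-5=1; pred: 52+5-10=47
Step 7: prey: 1+0-0=1; pred: 47+0-9=38
Step 8: prey: 1+0-0=1; pred: 38+0-7=31
Step 9: prey: 1+0-0=1; pred: 31+0-6=25
Step 10: prey: 1+0-0=1; pred: 25+0-5=20
Step 11: prey: 1+0-0=1; pred: 20+0-4=16
Step 12: prey: 1+0-0=1; pred: 16+0-3=13
Step 13: prey: 1+0-0=1; pred: 13+0-2=11
Step 14: prey: 1+0-0=1; pred: 11+0-2=9
Step 15: prey: 1+0-0=1; pred: 9+0-1=8
No extinction within 15 steps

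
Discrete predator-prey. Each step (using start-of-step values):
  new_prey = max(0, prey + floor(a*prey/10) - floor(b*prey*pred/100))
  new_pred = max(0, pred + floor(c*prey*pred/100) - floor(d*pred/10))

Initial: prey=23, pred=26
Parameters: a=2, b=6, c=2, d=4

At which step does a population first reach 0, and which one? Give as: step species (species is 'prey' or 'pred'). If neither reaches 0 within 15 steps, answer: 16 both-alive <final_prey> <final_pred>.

Answer: 1 prey

Derivation:
Step 1: prey: 23+4-35=0; pred: 26+11-10=27
First extinction: prey at step 1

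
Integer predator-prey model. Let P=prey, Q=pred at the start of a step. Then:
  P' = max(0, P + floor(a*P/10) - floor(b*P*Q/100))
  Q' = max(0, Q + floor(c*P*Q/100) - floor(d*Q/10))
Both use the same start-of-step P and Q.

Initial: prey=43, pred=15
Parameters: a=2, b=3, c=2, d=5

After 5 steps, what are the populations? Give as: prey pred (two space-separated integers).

Answer: 6 8

Derivation:
Step 1: prey: 43+8-19=32; pred: 15+12-7=20
Step 2: prey: 32+6-19=19; pred: 20+12-10=22
Step 3: prey: 19+3-12=10; pred: 22+8-11=19
Step 4: prey: 10+2-5=7; pred: 19+3-9=13
Step 5: prey: 7+1-2=6; pred: 13+1-6=8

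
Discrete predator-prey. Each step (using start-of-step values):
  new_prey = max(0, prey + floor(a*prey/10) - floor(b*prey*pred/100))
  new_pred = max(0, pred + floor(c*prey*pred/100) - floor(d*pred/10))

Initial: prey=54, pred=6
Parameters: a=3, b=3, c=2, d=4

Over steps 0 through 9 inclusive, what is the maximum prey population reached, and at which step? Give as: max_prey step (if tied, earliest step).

Answer: 61 1

Derivation:
Step 1: prey: 54+16-9=61; pred: 6+6-2=10
Step 2: prey: 61+18-18=61; pred: 10+12-4=18
Step 3: prey: 61+18-32=47; pred: 18+21-7=32
Step 4: prey: 47+14-45=16; pred: 32+30-12=50
Step 5: prey: 16+4-24=0; pred: 50+16-20=46
Step 6: prey: 0+0-0=0; pred: 46+0-18=28
Step 7: prey: 0+0-0=0; pred: 28+0-11=17
Step 8: prey: 0+0-0=0; pred: 17+0-6=11
Step 9: prey: 0+0-0=0; pred: 11+0-4=7
Max prey = 61 at step 1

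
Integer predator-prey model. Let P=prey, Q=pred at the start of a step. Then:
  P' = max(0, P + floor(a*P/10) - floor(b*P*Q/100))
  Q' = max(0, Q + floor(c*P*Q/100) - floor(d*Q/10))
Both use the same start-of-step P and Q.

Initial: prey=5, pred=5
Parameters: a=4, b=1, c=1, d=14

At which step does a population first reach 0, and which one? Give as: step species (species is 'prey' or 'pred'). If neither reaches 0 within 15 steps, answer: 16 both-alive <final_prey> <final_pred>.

Answer: 1 pred

Derivation:
Step 1: prey: 5+2-0=7; pred: 5+0-7=0
First extinction: pred at step 1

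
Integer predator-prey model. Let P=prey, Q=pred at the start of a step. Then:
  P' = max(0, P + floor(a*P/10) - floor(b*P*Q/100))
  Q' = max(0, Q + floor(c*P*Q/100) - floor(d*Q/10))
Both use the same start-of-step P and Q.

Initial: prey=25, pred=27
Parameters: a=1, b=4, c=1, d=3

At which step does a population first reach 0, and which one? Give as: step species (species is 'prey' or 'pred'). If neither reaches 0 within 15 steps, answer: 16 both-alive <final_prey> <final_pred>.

Answer: 1 prey

Derivation:
Step 1: prey: 25+2-27=0; pred: 27+6-8=25
First extinction: prey at step 1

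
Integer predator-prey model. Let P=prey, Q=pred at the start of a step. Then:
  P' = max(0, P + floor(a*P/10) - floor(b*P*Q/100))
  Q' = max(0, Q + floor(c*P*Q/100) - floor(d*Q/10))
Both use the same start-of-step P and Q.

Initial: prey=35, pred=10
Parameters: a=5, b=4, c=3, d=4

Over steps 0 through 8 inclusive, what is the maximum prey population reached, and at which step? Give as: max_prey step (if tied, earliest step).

Answer: 38 1

Derivation:
Step 1: prey: 35+17-14=38; pred: 10+10-4=16
Step 2: prey: 38+19-24=33; pred: 16+18-6=28
Step 3: prey: 33+16-36=13; pred: 28+27-11=44
Step 4: prey: 13+6-22=0; pred: 44+17-17=44
Step 5: prey: 0+0-0=0; pred: 44+0-17=27
Step 6: prey: 0+0-0=0; pred: 27+0-10=17
Step 7: prey: 0+0-0=0; pred: 17+0-6=11
Step 8: prey: 0+0-0=0; pred: 11+0-4=7
Max prey = 38 at step 1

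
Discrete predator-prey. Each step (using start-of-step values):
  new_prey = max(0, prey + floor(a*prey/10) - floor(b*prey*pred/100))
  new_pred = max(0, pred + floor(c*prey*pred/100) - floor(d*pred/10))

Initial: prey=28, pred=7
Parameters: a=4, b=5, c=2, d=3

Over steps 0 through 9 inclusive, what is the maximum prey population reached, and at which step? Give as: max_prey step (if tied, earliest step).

Answer: 30 1

Derivation:
Step 1: prey: 28+11-9=30; pred: 7+3-2=8
Step 2: prey: 30+12-12=30; pred: 8+4-2=10
Step 3: prey: 30+12-15=27; pred: 10+6-3=13
Step 4: prey: 27+10-17=20; pred: 13+7-3=17
Step 5: prey: 20+8-17=11; pred: 17+6-5=18
Step 6: prey: 11+4-9=6; pred: 18+3-5=16
Step 7: prey: 6+2-4=4; pred: 16+1-4=13
Step 8: prey: 4+1-2=3; pred: 13+1-3=11
Step 9: prey: 3+1-1=3; pred: 11+0-3=8
Max prey = 30 at step 1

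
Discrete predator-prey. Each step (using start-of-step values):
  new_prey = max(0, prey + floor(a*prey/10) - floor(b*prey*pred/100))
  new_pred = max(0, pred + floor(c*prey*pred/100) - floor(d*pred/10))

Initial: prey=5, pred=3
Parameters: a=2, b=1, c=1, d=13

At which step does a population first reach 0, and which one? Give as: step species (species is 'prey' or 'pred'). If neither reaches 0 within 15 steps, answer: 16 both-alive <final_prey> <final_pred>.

Step 1: prey: 5+1-0=6; pred: 3+0-3=0
First extinction: pred at step 1

Answer: 1 pred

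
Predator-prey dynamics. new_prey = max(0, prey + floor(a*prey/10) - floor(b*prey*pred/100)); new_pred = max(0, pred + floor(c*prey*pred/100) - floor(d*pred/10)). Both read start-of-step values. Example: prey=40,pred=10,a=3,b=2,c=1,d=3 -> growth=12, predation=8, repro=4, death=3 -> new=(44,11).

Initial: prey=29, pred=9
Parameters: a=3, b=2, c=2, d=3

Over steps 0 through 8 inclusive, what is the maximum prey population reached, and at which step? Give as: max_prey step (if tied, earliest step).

Answer: 34 2

Derivation:
Step 1: prey: 29+8-5=32; pred: 9+5-2=12
Step 2: prey: 32+9-7=34; pred: 12+7-3=16
Step 3: prey: 34+10-10=34; pred: 16+10-4=22
Step 4: prey: 34+10-14=30; pred: 22+14-6=30
Step 5: prey: 30+9-18=21; pred: 30+18-9=39
Step 6: prey: 21+6-16=11; pred: 39+16-11=44
Step 7: prey: 11+3-9=5; pred: 44+9-13=40
Step 8: prey: 5+1-4=2; pred: 40+4-12=32
Max prey = 34 at step 2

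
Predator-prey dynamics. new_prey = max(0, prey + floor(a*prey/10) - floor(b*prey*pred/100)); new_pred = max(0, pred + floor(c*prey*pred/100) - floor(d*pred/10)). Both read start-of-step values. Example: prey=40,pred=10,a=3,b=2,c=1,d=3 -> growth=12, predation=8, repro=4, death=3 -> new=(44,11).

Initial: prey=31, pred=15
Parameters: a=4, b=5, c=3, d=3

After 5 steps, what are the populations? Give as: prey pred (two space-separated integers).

Answer: 0 13

Derivation:
Step 1: prey: 31+12-23=20; pred: 15+13-4=24
Step 2: prey: 20+8-24=4; pred: 24+14-7=31
Step 3: prey: 4+1-6=0; pred: 31+3-9=25
Step 4: prey: 0+0-0=0; pred: 25+0-7=18
Step 5: prey: 0+0-0=0; pred: 18+0-5=13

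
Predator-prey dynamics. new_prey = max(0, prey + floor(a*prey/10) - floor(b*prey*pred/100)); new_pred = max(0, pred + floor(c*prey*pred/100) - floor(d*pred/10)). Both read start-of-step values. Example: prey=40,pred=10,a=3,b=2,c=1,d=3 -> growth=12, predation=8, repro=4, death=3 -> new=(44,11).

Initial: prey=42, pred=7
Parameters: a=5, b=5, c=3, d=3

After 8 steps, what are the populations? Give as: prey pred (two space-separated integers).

Step 1: prey: 42+21-14=49; pred: 7+8-2=13
Step 2: prey: 49+24-31=42; pred: 13+19-3=29
Step 3: prey: 42+21-60=3; pred: 29+36-8=57
Step 4: prey: 3+1-8=0; pred: 57+5-17=45
Step 5: prey: 0+0-0=0; pred: 45+0-13=32
Step 6: prey: 0+0-0=0; pred: 32+0-9=23
Step 7: prey: 0+0-0=0; pred: 23+0-6=17
Step 8: prey: 0+0-0=0; pred: 17+0-5=12

Answer: 0 12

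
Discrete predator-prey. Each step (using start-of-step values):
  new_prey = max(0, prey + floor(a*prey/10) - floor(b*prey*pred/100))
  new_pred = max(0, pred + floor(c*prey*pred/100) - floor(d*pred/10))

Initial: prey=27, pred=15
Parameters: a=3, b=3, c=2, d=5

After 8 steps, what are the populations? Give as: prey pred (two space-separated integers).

Step 1: prey: 27+8-12=23; pred: 15+8-7=16
Step 2: prey: 23+6-11=18; pred: 16+7-8=15
Step 3: prey: 18+5-8=15; pred: 15+5-7=13
Step 4: prey: 15+4-5=14; pred: 13+3-6=10
Step 5: prey: 14+4-4=14; pred: 10+2-5=7
Step 6: prey: 14+4-2=16; pred: 7+1-3=5
Step 7: prey: 16+4-2=18; pred: 5+1-2=4
Step 8: prey: 18+5-2=21; pred: 4+1-2=3

Answer: 21 3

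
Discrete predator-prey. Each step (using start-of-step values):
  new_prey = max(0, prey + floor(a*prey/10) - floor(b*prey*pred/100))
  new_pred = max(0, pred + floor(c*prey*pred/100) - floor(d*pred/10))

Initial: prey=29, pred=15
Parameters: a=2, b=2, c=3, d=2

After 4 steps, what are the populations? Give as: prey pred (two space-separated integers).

Step 1: prey: 29+5-8=26; pred: 15+13-3=25
Step 2: prey: 26+5-13=18; pred: 25+19-5=39
Step 3: prey: 18+3-14=7; pred: 39+21-7=53
Step 4: prey: 7+1-7=1; pred: 53+11-10=54

Answer: 1 54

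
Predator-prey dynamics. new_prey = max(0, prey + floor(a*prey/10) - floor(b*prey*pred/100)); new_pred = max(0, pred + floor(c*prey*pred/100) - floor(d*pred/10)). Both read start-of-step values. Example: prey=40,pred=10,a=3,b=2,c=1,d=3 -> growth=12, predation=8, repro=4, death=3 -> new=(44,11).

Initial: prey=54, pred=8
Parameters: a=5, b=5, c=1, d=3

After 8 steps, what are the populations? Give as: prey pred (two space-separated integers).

Answer: 6 10

Derivation:
Step 1: prey: 54+27-21=60; pred: 8+4-2=10
Step 2: prey: 60+30-30=60; pred: 10+6-3=13
Step 3: prey: 60+30-39=51; pred: 13+7-3=17
Step 4: prey: 51+25-43=33; pred: 17+8-5=20
Step 5: prey: 33+16-33=16; pred: 20+6-6=20
Step 6: prey: 16+8-16=8; pred: 20+3-6=17
Step 7: prey: 8+4-6=6; pred: 17+1-5=13
Step 8: prey: 6+3-3=6; pred: 13+0-3=10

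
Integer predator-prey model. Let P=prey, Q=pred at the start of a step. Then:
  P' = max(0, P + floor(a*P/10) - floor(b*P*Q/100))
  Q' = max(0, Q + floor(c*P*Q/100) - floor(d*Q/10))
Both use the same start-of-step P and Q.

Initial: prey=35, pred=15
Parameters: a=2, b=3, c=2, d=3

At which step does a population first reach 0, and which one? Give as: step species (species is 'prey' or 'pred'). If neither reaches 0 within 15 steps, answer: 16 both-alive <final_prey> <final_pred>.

Answer: 16 both-alive 1 3

Derivation:
Step 1: prey: 35+7-15=27; pred: 15+10-4=21
Step 2: prey: 27+5-17=15; pred: 21+11-6=26
Step 3: prey: 15+3-11=7; pred: 26+7-7=26
Step 4: prey: 7+1-5=3; pred: 26+3-7=22
Step 5: prey: 3+0-1=2; pred: 22+1-6=17
Step 6: prey: 2+0-1=1; pred: 17+0-5=12
Step 7: prey: 1+0-0=1; pred: 12+0-3=9
Step 8: prey: 1+0-0=1; pred: 9+0-2=7
Step 9: prey: 1+0-0=1; pred: 7+0-2=5
Step 10: prey: 1+0-0=1; pred: 5+0-1=4
Step 11: prey: 1+0-0=1; pred: 4+0-1=3
Step 12: prey: 1+0-0=1; pred: 3+0-0=3
Steps 13-15: state stable at prey=1, pred=3 (no change)
No extinction within 15 steps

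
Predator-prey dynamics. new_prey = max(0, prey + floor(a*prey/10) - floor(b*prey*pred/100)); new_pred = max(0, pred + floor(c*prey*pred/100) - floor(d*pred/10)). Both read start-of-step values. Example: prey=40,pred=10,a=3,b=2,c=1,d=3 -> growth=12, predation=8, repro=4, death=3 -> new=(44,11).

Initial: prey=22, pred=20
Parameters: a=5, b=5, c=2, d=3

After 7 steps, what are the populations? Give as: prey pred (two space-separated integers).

Answer: 4 5

Derivation:
Step 1: prey: 22+11-22=11; pred: 20+8-6=22
Step 2: prey: 11+5-12=4; pred: 22+4-6=20
Step 3: prey: 4+2-4=2; pred: 20+1-6=15
Step 4: prey: 2+1-1=2; pred: 15+0-4=11
Step 5: prey: 2+1-1=2; pred: 11+0-3=8
Step 6: prey: 2+1-0=3; pred: 8+0-2=6
Step 7: prey: 3+1-0=4; pred: 6+0-1=5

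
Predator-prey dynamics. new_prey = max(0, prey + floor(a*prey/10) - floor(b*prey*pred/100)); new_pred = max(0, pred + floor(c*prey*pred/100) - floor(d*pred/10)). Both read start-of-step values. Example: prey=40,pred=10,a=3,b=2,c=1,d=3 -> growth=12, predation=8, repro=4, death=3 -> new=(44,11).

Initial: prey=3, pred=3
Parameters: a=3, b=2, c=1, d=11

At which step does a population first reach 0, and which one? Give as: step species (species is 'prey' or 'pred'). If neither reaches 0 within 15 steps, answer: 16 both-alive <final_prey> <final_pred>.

Step 1: prey: 3+0-0=3; pred: 3+0-3=0
First extinction: pred at step 1

Answer: 1 pred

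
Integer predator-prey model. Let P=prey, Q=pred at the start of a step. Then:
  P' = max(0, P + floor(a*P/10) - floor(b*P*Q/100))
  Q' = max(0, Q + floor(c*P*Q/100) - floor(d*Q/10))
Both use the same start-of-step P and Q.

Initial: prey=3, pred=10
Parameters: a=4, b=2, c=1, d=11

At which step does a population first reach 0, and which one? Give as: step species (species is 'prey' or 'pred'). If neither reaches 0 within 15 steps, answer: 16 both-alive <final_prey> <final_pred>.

Answer: 1 pred

Derivation:
Step 1: prey: 3+1-0=4; pred: 10+0-11=0
First extinction: pred at step 1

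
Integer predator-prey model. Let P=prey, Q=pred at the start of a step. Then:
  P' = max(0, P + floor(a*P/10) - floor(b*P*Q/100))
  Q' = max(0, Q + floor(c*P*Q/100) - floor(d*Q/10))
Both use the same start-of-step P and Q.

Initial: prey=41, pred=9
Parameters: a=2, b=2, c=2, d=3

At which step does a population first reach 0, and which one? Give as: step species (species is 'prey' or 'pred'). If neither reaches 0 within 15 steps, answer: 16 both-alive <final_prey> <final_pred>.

Answer: 16 both-alive 1 3

Derivation:
Step 1: prey: 41+8-7=42; pred: 9+7-2=14
Step 2: prey: 42+8-11=39; pred: 14+11-4=21
Step 3: prey: 39+7-16=30; pred: 21+16-6=31
Step 4: prey: 30+6-18=18; pred: 31+18-9=40
Step 5: prey: 18+3-14=7; pred: 40+14-12=42
Step 6: prey: 7+1-5=3; pred: 42+5-12=35
Step 7: prey: 3+0-2=1; pred: 35+2-10=27
Step 8: prey: 1+0-0=1; pred: 27+0-8=19
Step 9: prey: 1+0-0=1; pred: 19+0-5=14
Step 10: prey: 1+0-0=1; pred: 14+0-4=10
Step 11: prey: 1+0-0=1; pred: 10+0-3=7
Step 12: prey: 1+0-0=1; pred: 7+0-2=5
Step 13: prey: 1+0-0=1; pred: 5+0-1=4
Step 14: prey: 1+0-0=1; pred: 4+0-1=3
Step 15: prey: 1+0-0=1; pred: 3+0-0=3
No extinction within 15 steps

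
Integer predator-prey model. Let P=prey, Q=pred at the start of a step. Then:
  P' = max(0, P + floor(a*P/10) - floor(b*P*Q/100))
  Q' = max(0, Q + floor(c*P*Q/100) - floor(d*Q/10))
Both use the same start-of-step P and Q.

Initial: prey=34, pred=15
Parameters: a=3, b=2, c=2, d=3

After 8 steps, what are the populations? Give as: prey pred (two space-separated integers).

Answer: 1 18

Derivation:
Step 1: prey: 34+10-10=34; pred: 15+10-4=21
Step 2: prey: 34+10-14=30; pred: 21+14-6=29
Step 3: prey: 30+9-17=22; pred: 29+17-8=38
Step 4: prey: 22+6-16=12; pred: 38+16-11=43
Step 5: prey: 12+3-10=5; pred: 43+10-12=41
Step 6: prey: 5+1-4=2; pred: 41+4-12=33
Step 7: prey: 2+0-1=1; pred: 33+1-9=25
Step 8: prey: 1+0-0=1; pred: 25+0-7=18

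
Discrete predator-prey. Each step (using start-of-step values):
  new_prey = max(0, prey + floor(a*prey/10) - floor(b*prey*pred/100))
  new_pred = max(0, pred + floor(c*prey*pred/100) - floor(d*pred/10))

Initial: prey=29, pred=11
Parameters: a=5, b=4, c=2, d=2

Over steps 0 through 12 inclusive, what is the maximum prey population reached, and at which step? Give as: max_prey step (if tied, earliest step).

Step 1: prey: 29+14-12=31; pred: 11+6-2=15
Step 2: prey: 31+15-18=28; pred: 15+9-3=21
Step 3: prey: 28+14-23=19; pred: 21+11-4=28
Step 4: prey: 19+9-21=7; pred: 28+10-5=33
Step 5: prey: 7+3-9=1; pred: 33+4-6=31
Step 6: prey: 1+0-1=0; pred: 31+0-6=25
Step 7: prey: 0+0-0=0; pred: 25+0-5=20
Step 8: prey: 0+0-0=0; pred: 20+0-4=16
Step 9: prey: 0+0-0=0; pred: 16+0-3=13
Step 10: prey: 0+0-0=0; pred: 13+0-2=11
Step 11: prey: 0+0-0=0; pred: 11+0-2=9
Step 12: prey: 0+0-0=0; pred: 9+0-1=8
Max prey = 31 at step 1

Answer: 31 1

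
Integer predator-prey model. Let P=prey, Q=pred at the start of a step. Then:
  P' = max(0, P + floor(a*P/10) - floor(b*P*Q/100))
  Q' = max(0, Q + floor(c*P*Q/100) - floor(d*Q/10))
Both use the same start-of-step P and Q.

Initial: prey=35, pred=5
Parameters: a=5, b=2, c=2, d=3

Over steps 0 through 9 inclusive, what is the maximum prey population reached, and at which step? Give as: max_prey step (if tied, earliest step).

Answer: 92 4

Derivation:
Step 1: prey: 35+17-3=49; pred: 5+3-1=7
Step 2: prey: 49+24-6=67; pred: 7+6-2=11
Step 3: prey: 67+33-14=86; pred: 11+14-3=22
Step 4: prey: 86+43-37=92; pred: 22+37-6=53
Step 5: prey: 92+46-97=41; pred: 53+97-15=135
Step 6: prey: 41+20-110=0; pred: 135+110-40=205
Step 7: prey: 0+0-0=0; pred: 205+0-61=144
Step 8: prey: 0+0-0=0; pred: 144+0-43=101
Step 9: prey: 0+0-0=0; pred: 101+0-30=71
Max prey = 92 at step 4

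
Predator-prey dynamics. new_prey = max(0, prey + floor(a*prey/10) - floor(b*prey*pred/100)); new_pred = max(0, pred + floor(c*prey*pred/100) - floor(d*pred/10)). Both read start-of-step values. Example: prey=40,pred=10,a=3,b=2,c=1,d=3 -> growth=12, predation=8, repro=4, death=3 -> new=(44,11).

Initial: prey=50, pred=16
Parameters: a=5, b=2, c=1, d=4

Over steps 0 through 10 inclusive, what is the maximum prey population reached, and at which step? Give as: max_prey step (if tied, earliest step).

Step 1: prey: 50+25-16=59; pred: 16+8-6=18
Step 2: prey: 59+29-21=67; pred: 18+10-7=21
Step 3: prey: 67+33-28=72; pred: 21+14-8=27
Step 4: prey: 72+36-38=70; pred: 27+19-10=36
Step 5: prey: 70+35-50=55; pred: 36+25-14=47
Step 6: prey: 55+27-51=31; pred: 47+25-18=54
Step 7: prey: 31+15-33=13; pred: 54+16-21=49
Step 8: prey: 13+6-12=7; pred: 49+6-19=36
Step 9: prey: 7+3-5=5; pred: 36+2-14=24
Step 10: prey: 5+2-2=5; pred: 24+1-9=16
Max prey = 72 at step 3

Answer: 72 3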